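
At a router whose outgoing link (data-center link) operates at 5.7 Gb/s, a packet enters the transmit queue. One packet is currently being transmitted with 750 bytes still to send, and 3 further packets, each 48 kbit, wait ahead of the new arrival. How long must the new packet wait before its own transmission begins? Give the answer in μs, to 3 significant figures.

Each queued packet: L/R = 48000/5700000000 = 8.42105 μs.
3 queued → 25.2632 μs.
Plus remaining 6000 bits of current packet: 1.05263 μs.
Queuing delay = 26.3 μs.

26.3 μs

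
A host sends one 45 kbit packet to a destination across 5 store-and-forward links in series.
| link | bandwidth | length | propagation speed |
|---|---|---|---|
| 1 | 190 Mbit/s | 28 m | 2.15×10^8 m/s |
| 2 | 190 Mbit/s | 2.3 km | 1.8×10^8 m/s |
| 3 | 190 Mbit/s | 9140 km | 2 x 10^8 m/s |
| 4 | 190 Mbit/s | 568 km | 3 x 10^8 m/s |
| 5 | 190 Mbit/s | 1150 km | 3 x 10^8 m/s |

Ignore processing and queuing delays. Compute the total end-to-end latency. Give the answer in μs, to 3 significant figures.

52600 μs

L = 45000 bits.
Transmission delay per hop = L/R = 45000/190000000 = 236.842 μs; 5 hops → 1184.21 μs.
Propagation delays (d/s per hop): 0.130233, 12.7778, 45700, 1893.33, 3833.33 μs; sum = 51439.6 μs.
End-to-end = 52600 μs.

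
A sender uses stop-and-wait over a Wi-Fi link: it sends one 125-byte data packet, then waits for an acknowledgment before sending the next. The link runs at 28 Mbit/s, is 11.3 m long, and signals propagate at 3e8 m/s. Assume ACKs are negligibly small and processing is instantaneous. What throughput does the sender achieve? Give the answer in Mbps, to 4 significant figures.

27.94 Mbps

t_tx = L/R = 1000/28000000 = 3.57143e-05 s.
t_prop = 11.3/300000000 = 3.76667e-08 s; RTT = 7.53333e-08 s.
Cycle = t_tx + RTT = 3.57896e-05 s.
Throughput = L / cycle = 1000 / 3.57896e-05 = 27.94 Mbps.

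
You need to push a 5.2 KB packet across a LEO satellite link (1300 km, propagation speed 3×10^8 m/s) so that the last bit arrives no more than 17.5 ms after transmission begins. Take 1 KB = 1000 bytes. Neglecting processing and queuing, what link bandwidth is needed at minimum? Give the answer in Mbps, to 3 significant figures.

L = 41600 bits.
Propagation delay = 1300000 / 300000000 = 4.33333 ms.
Transmission budget = 17.5 − 4.33333 = 13.1667 ms.
R ≥ L / t_tx = 41600 bits / 0.0131667 s = 3.16 Mbps.

3.16 Mbps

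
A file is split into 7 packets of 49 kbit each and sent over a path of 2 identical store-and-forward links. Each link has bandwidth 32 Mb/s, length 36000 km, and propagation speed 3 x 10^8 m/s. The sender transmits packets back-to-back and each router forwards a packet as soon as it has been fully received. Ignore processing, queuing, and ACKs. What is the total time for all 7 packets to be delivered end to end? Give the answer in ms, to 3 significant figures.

252 ms

Per-hop transmission t_tx = L/R = 49000/32000000 = 1.53125 ms.
Per-hop propagation t_prop = 36000000/300000000 = 120 ms.
Pipeline fill: first packet needs 2·t_tx to clear all hops; remaining 6 packets each add one t_tx.
Total = (2+7-1)·t_tx + 2·t_prop = 8·1.53125 + 2·120 = 252 ms.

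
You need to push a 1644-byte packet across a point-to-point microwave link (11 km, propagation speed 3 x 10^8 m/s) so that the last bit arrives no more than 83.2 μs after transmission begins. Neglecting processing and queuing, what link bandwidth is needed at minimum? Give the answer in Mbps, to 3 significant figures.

283 Mbps

L = 13152 bits.
Propagation delay = 11000 / 300000000 = 36.6667 μs.
Transmission budget = 83.2 − 36.6667 = 46.5333 μs.
R ≥ L / t_tx = 13152 bits / 4.65333e-05 s = 283 Mbps.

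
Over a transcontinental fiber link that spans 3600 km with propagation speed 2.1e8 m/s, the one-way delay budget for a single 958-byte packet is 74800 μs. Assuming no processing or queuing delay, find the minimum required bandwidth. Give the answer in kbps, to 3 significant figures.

L = 7664 bits.
Propagation delay = 3600000 / 210000000 = 17142.9 μs.
Transmission budget = 74800 − 17142.9 = 57657.1 μs.
R ≥ L / t_tx = 7664 bits / 0.0576571 s = 133 kbps.

133 kbps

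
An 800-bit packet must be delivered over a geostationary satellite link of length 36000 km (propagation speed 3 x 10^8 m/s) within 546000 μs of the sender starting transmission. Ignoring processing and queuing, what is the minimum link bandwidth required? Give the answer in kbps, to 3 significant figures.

Propagation delay = 36000000 / 300000000 = 120000 μs.
Transmission budget = 546000 − 120000 = 426000 μs.
R ≥ L / t_tx = 800 bits / 0.426 s = 1.88 kbps.

1.88 kbps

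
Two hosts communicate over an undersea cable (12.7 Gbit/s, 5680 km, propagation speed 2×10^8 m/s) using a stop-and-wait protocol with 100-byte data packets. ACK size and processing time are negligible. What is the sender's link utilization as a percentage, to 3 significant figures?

t_tx = L/R = 800/12700000000 = 6.29921e-08 s.
t_prop = 5680000/200000000 = 0.0284 s; RTT = 0.0568 s.
Cycle = t_tx + RTT = 0.0568001 s.
Utilization = t_tx / cycle = 6.29921e-08/0.0568001 = 0.000111 %.

0.000111 %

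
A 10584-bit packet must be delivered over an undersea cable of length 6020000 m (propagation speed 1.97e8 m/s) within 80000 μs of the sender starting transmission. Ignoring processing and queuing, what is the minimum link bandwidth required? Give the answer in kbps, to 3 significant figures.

Propagation delay = 6020000 / 197000000 = 30558.4 μs.
Transmission budget = 80000 − 30558.4 = 49441.6 μs.
R ≥ L / t_tx = 10584 bits / 0.0494416 s = 214 kbps.

214 kbps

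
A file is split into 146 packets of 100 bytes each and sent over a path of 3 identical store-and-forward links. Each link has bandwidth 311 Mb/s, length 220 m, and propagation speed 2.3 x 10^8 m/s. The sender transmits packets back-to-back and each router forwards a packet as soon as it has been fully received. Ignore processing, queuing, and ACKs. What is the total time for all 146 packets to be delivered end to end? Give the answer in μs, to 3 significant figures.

Per-hop transmission t_tx = L/R = 800/311000000 = 2.57235 μs.
Per-hop propagation t_prop = 220/2.3e+08 = 0.956522 μs.
Pipeline fill: first packet needs 3·t_tx to clear all hops; remaining 145 packets each add one t_tx.
Total = (3+146-1)·t_tx + 3·t_prop = 148·2.57235 + 3·0.956522 = 384 μs.

384 μs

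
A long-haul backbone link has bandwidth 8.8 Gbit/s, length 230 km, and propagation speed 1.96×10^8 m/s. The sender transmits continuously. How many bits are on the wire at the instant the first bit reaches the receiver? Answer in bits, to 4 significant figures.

Propagation delay = 230000 / 196000000 = 0.00117347 s.
BDP = R × t_prop = 8800000000 × 0.00117347 = 10326500 bits.

10330000 bits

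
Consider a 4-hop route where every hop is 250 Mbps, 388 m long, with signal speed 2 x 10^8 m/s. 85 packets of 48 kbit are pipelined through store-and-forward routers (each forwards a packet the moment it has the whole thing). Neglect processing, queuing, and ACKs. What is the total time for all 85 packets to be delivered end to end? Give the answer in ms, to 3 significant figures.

16.9 ms

Per-hop transmission t_tx = L/R = 48000/250000000 = 0.192 ms.
Per-hop propagation t_prop = 388/200000000 = 0.00194 ms.
Pipeline fill: first packet needs 4·t_tx to clear all hops; remaining 84 packets each add one t_tx.
Total = (4+85-1)·t_tx + 4·t_prop = 88·0.192 + 4·0.00194 = 16.9 ms.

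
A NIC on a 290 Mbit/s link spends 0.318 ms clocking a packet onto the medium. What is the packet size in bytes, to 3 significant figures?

11500 bytes

L = R × t_tx = 290000000 b/s × 0.000318 s = 92220 bits.
In bytes: 92220 / 8 = 11500 bytes.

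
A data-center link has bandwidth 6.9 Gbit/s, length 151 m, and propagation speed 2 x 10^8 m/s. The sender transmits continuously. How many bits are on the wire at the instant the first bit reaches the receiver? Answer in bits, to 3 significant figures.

5210 bits

Propagation delay = 151 / 200000000 = 7.55e-07 s.
BDP = R × t_prop = 6900000000 × 7.55e-07 = 5209.5 bits.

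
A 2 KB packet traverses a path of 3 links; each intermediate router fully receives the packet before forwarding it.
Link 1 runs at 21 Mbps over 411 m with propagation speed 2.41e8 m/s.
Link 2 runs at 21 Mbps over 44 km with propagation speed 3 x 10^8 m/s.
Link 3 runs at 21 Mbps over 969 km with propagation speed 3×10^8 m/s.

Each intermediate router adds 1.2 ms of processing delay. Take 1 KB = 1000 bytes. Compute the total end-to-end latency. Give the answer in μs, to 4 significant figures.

L = 16000 bits.
Transmission delay per hop = L/R = 16000/21000000 = 761.905 μs; 3 hops → 2285.71 μs.
Propagation delays (d/s per hop): 1.70539, 146.667, 3230 μs; sum = 3378.37 μs.
Processing at 2 router(s): 2 × 1.2 ms = 2400 μs.
End-to-end = 8064 μs.

8064 μs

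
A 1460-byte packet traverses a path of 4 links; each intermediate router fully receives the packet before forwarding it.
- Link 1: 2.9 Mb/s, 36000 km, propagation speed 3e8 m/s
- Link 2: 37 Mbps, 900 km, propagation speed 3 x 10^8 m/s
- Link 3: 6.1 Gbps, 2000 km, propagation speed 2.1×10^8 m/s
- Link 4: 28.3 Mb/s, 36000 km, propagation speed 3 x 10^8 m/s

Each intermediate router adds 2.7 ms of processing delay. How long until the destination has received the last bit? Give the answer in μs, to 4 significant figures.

L = 1460 × 8 = 11680 bits.
Transmission delays (L/R per hop): 4027.59, 315.676, 1.91475, 412.721 μs; sum = 4757.9 μs.
Propagation delays (d/s per hop): 120000, 3000, 9523.81, 120000 μs; sum = 252524 μs.
Processing at 3 router(s): 3 × 2.7 ms = 8100 μs.
End-to-end = 265400 μs.

265400 μs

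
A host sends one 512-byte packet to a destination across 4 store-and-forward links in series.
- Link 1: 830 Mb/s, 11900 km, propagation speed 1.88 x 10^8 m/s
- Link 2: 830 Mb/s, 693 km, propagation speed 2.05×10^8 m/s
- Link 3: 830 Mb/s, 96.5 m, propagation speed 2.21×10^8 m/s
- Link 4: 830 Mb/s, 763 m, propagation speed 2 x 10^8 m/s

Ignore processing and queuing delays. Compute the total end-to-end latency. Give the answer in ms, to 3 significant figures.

L = 512 × 8 = 4096 bits.
Transmission delay per hop = L/R = 4096/830000000 = 0.00493494 ms; 4 hops → 0.0197398 ms.
Propagation delays (d/s per hop): 63.2979, 3.38049, 0.000436652, 0.003815 ms; sum = 66.6826 ms.
End-to-end = 66.7 ms.

66.7 ms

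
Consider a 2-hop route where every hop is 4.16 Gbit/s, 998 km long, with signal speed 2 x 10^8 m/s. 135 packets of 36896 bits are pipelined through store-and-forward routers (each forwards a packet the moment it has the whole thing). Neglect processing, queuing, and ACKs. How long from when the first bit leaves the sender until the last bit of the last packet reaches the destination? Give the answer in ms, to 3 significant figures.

11.2 ms

Per-hop transmission t_tx = L/R = 36896/4160000000 = 0.00886923 ms.
Per-hop propagation t_prop = 998000/200000000 = 4.99 ms.
Pipeline fill: first packet needs 2·t_tx to clear all hops; remaining 134 packets each add one t_tx.
Total = (2+135-1)·t_tx + 2·t_prop = 136·0.00886923 + 2·4.99 = 11.2 ms.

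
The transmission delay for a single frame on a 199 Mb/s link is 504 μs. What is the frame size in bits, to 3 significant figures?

100000 bits

L = R × t_tx = 199000000 b/s × 0.000504 s = 100296 bits.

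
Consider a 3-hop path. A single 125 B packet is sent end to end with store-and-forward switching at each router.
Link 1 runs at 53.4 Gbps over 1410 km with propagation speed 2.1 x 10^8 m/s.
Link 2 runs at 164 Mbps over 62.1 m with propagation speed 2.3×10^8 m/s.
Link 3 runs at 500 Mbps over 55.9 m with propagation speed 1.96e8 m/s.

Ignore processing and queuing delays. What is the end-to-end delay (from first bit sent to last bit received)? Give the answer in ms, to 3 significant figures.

6.72 ms

L = 125 × 8 = 1000 bits.
Transmission delays (L/R per hop): 1.87266e-05, 0.00609756, 0.002 ms; sum = 0.00811629 ms.
Propagation delays (d/s per hop): 6.71429, 0.00027, 0.000285204 ms; sum = 6.71484 ms.
End-to-end = 6.72 ms.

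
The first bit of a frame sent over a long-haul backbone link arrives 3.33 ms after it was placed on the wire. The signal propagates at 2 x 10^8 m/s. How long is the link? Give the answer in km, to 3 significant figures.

666 km

d = s × t_prop = 200000000 × 0.00333 = 666 km.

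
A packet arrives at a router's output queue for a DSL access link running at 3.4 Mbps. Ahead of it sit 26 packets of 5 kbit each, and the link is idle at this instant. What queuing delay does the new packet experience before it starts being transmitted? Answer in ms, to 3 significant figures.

38.2 ms

Each queued packet: L/R = 5000/3400000 = 1.47059 ms.
26 queued → 38.2353 ms.
Queuing delay = 38.2 ms.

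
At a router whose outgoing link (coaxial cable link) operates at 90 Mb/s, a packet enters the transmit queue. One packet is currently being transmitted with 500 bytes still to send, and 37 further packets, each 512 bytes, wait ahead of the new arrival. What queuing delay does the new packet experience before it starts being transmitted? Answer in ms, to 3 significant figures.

Each queued packet: L/R = 4096/90000000 = 0.0455111 ms.
37 queued → 1.68391 ms.
Plus remaining 4000 bits of current packet: 0.0444444 ms.
Queuing delay = 1.73 ms.

1.73 ms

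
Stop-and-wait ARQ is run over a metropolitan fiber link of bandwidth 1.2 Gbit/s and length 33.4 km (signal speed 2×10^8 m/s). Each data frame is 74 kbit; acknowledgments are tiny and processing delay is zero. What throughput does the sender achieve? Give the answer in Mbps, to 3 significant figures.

187 Mbps

t_tx = L/R = 74000/1200000000 = 6.16667e-05 s.
t_prop = 33400/200000000 = 0.000167 s; RTT = 0.000334 s.
Cycle = t_tx + RTT = 0.000395667 s.
Throughput = L / cycle = 74000 / 0.000395667 = 187 Mbps.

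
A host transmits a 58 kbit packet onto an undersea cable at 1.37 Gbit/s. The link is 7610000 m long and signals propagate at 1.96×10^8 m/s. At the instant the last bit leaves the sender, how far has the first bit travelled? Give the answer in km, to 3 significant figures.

8.30 km

t_tx = L/R = 58000/1370000000 = 4.23358e-05 s.
Distance = s × t_tx = 196000000 × 4.23358e-05 = 8.30 km.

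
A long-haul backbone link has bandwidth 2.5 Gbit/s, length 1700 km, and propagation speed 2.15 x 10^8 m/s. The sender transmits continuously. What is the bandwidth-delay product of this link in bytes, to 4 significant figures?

2471000 bytes

Propagation delay = 1700000 / 215000000 = 0.00790698 s.
BDP = R × t_prop = 2500000000 × 0.00790698 = 19767400 bits.
In bytes: 19767400/8 = 2471000 bytes.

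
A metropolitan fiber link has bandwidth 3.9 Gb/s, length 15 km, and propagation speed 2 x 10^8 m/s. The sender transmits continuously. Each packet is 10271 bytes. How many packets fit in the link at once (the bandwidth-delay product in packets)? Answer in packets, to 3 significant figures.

3.56 packets

Propagation delay = 15000 / 200000000 = 7.5e-05 s.
BDP = R × t_prop = 3900000000 × 7.5e-05 = 292500 bits.
In packets of 82168 bits: 3.56 packets.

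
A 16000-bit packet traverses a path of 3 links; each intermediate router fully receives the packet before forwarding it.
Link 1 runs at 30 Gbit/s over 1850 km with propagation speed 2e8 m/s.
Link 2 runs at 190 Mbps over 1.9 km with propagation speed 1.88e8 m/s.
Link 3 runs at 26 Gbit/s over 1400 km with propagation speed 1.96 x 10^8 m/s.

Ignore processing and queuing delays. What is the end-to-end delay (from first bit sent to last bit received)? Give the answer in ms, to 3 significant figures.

16.5 ms

Transmission delays (L/R per hop): 0.000533333, 0.0842105, 0.000615385 ms; sum = 0.0853592 ms.
Propagation delays (d/s per hop): 9.25, 0.0101064, 7.14286 ms; sum = 16.403 ms.
End-to-end = 16.5 ms.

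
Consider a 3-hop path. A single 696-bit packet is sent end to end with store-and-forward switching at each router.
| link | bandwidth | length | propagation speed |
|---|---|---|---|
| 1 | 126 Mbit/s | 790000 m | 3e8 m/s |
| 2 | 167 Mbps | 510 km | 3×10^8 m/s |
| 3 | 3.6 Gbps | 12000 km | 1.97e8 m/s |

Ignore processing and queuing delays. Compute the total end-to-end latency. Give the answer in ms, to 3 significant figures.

65.3 ms

Transmission delays (L/R per hop): 0.00552381, 0.00416766, 0.000193333 ms; sum = 0.00988481 ms.
Propagation delays (d/s per hop): 2.63333, 1.7, 60.9137 ms; sum = 65.247 ms.
End-to-end = 65.3 ms.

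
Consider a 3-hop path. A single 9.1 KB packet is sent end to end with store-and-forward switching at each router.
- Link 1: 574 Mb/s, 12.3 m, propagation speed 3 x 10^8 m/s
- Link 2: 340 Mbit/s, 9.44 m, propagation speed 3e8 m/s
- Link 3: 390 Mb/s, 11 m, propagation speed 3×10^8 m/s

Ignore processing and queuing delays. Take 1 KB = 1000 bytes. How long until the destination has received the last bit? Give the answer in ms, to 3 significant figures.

L = 72800 bits.
Transmission delays (L/R per hop): 0.126829, 0.214118, 0.186667 ms; sum = 0.527614 ms.
Propagation delays (d/s per hop): 4.1e-05, 3.14667e-05, 3.66667e-05 ms; sum = 0.000109133 ms.
End-to-end = 0.528 ms.

0.528 ms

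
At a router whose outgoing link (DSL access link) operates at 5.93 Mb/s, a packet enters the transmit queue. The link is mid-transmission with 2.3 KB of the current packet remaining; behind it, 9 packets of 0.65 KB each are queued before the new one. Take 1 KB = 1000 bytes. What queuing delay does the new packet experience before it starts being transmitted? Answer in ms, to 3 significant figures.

Each queued packet: L/R = 5200/5930000 = 0.876897 ms.
9 queued → 7.89207 ms.
Plus remaining 18400 bits of current packet: 3.10287 ms.
Queuing delay = 11.0 ms.

11.0 ms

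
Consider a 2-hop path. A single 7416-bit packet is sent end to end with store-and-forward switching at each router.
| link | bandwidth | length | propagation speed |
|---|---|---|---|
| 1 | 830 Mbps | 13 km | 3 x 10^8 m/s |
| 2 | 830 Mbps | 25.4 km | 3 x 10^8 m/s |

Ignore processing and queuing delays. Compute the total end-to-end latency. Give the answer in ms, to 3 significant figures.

0.146 ms

Transmission delay per hop = L/R = 7416/830000000 = 0.00893494 ms; 2 hops → 0.0178699 ms.
Propagation delays (d/s per hop): 0.0433333, 0.0846667 ms; sum = 0.128 ms.
End-to-end = 0.146 ms.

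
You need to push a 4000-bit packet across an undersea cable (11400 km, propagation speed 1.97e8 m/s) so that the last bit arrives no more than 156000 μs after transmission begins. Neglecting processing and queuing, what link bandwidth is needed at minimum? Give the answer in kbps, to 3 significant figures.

40.8 kbps

Propagation delay = 11400000 / 197000000 = 57868 μs.
Transmission budget = 156000 − 57868 = 98132 μs.
R ≥ L / t_tx = 4000 bits / 0.098132 s = 40.8 kbps.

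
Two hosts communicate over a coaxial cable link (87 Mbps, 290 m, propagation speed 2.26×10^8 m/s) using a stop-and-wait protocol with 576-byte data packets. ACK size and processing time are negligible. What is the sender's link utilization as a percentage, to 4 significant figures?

t_tx = L/R = 4608/87000000 = 5.29655e-05 s.
t_prop = 290/2.26e+08 = 1.28319e-06 s; RTT = 2.56637e-06 s.
Cycle = t_tx + RTT = 5.55319e-05 s.
Utilization = t_tx / cycle = 5.29655e-05/5.55319e-05 = 95.38 %.

95.38 %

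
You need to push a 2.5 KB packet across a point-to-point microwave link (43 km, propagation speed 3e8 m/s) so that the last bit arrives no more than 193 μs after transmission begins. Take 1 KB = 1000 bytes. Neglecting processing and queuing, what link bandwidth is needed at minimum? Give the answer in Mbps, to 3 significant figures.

403 Mbps

L = 20000 bits.
Propagation delay = 43000 / 300000000 = 143.333 μs.
Transmission budget = 193 − 143.333 = 49.6667 μs.
R ≥ L / t_tx = 20000 bits / 4.96667e-05 s = 403 Mbps.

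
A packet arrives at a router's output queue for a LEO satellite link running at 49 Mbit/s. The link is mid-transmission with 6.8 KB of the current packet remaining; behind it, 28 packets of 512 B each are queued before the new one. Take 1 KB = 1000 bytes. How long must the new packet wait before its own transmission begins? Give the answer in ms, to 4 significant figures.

3.451 ms

Each queued packet: L/R = 4096/49000000 = 0.0835918 ms.
28 queued → 2.34057 ms.
Plus remaining 54400 bits of current packet: 1.1102 ms.
Queuing delay = 3.451 ms.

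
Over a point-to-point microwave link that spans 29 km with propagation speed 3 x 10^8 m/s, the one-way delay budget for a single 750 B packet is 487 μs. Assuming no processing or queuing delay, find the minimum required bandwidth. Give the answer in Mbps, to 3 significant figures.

15.4 Mbps

L = 6000 bits.
Propagation delay = 29000 / 300000000 = 96.6667 μs.
Transmission budget = 487 − 96.6667 = 390.333 μs.
R ≥ L / t_tx = 6000 bits / 0.000390333 s = 15.4 Mbps.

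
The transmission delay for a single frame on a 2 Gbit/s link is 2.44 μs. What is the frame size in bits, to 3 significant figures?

4880 bits

L = R × t_tx = 2000000000 b/s × 2.44e-06 s = 4880 bits.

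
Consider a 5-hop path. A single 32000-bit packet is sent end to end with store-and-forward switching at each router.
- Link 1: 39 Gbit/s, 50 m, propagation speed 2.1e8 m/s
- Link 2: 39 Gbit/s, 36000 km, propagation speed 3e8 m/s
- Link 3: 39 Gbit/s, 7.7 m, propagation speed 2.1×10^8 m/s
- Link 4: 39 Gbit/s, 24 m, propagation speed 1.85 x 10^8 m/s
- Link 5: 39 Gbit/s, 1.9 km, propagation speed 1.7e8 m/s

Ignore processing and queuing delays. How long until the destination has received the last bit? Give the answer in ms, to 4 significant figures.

Transmission delay per hop = L/R = 32000/39000000000 = 0.000820513 ms; 5 hops → 0.00410256 ms.
Propagation delays (d/s per hop): 0.000238095, 120, 3.66667e-05, 0.00012973, 0.0111765 ms; sum = 120.012 ms.
End-to-end = 120.0 ms.

120.0 ms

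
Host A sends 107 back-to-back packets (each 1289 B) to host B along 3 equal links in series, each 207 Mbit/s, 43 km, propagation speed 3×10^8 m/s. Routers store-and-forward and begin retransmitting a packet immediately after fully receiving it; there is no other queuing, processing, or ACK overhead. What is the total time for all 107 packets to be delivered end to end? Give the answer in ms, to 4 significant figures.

Per-hop transmission t_tx = L/R = 10312/207000000 = 0.0498164 ms.
Per-hop propagation t_prop = 43000/300000000 = 0.143333 ms.
Pipeline fill: first packet needs 3·t_tx to clear all hops; remaining 106 packets each add one t_tx.
Total = (3+107-1)·t_tx + 3·t_prop = 109·0.0498164 + 3·0.143333 = 5.860 ms.

5.860 ms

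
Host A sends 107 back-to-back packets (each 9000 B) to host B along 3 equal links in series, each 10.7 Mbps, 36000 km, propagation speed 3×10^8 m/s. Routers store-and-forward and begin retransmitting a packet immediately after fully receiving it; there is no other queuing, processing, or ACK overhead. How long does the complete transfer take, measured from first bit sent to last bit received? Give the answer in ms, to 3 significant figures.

1090 ms

Per-hop transmission t_tx = L/R = 72000/10700000 = 6.72897 ms.
Per-hop propagation t_prop = 36000000/300000000 = 120 ms.
Pipeline fill: first packet needs 3·t_tx to clear all hops; remaining 106 packets each add one t_tx.
Total = (3+107-1)·t_tx + 3·t_prop = 109·6.72897 + 3·120 = 1090 ms.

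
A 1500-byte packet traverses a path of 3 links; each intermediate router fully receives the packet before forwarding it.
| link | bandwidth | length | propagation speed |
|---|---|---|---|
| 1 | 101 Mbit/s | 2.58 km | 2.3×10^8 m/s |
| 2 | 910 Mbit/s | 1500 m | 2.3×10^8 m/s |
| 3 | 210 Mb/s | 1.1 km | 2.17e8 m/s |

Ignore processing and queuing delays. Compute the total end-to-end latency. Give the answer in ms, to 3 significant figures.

L = 1500 × 8 = 12000 bits.
Transmission delays (L/R per hop): 0.118812, 0.0131868, 0.0571429 ms; sum = 0.189142 ms.
Propagation delays (d/s per hop): 0.0112174, 0.00652174, 0.00506912 ms; sum = 0.0228083 ms.
End-to-end = 0.212 ms.

0.212 ms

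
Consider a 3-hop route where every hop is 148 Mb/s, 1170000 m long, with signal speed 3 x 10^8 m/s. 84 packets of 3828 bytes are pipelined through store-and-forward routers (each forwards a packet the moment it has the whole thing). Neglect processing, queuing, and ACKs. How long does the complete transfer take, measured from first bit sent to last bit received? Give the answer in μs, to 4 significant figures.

Per-hop transmission t_tx = L/R = 30624/148000000 = 206.919 μs.
Per-hop propagation t_prop = 1170000/300000000 = 3900 μs.
Pipeline fill: first packet needs 3·t_tx to clear all hops; remaining 83 packets each add one t_tx.
Total = (3+84-1)·t_tx + 3·t_prop = 86·206.919 + 3·3900 = 29500 μs.

29500 μs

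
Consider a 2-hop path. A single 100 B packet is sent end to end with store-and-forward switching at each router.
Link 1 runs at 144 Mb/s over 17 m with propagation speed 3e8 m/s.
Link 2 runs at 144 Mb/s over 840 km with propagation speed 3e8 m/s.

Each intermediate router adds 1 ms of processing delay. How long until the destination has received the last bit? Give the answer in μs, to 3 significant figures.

3810 μs

L = 100 × 8 = 800 bits.
Transmission delay per hop = L/R = 800/144000000 = 5.55556 μs; 2 hops → 11.1111 μs.
Propagation delays (d/s per hop): 0.0566667, 2800 μs; sum = 2800.06 μs.
Processing at 1 router(s): 1 × 1 ms = 1000 μs.
End-to-end = 3810 μs.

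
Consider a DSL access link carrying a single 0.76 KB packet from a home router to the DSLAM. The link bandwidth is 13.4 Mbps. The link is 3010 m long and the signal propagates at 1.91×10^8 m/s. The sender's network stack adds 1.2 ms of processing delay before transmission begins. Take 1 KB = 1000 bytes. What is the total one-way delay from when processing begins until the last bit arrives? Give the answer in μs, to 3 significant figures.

1670 μs

L = 6080 bits.
Transmission delay = L/R = 6080 / 13400000 = 453.731 μs.
Propagation delay = d/s = 3010 m / 191000000 m/s = 15.7592 μs.
Plus processing delay 1.2 ms = 1200 μs.
Total = 1670 μs.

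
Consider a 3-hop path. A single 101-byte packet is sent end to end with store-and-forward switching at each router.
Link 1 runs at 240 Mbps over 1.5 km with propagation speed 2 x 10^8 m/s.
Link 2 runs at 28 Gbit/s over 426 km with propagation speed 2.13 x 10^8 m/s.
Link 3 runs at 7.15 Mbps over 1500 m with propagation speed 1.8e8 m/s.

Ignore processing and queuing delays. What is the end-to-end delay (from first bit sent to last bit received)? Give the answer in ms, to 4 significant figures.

L = 101 × 8 = 808 bits.
Transmission delays (L/R per hop): 0.00336667, 2.88571e-05, 0.113007 ms; sum = 0.116403 ms.
Propagation delays (d/s per hop): 0.0075, 2, 0.00833333 ms; sum = 2.01583 ms.
End-to-end = 2.132 ms.

2.132 ms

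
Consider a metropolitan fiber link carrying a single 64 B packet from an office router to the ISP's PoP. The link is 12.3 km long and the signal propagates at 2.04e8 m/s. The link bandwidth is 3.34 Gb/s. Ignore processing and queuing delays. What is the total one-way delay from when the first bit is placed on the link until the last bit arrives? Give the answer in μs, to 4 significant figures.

60.45 μs

L = 64 × 8 = 512 bits.
Transmission delay = L/R = 512 / 3340000000 = 0.153293 μs.
Propagation delay = d/s = 12300 m / 204000000 m/s = 60.2941 μs.
Total = 60.45 μs.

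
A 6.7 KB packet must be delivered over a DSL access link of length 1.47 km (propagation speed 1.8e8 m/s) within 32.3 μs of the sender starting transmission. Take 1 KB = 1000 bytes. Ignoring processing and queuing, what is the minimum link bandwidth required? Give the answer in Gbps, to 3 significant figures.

2.22 Gbps

L = 53600 bits.
Propagation delay = 1470 / 180000000 = 8.16667 μs.
Transmission budget = 32.3 − 8.16667 = 24.1333 μs.
R ≥ L / t_tx = 53600 bits / 2.41333e-05 s = 2.22 Gbps.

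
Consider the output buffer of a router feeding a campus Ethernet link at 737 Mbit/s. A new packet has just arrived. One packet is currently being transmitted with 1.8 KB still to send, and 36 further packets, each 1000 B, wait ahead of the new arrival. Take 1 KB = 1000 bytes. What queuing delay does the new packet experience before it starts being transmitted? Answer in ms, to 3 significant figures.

0.410 ms

Each queued packet: L/R = 8000/737000000 = 0.0108548 ms.
36 queued → 0.390773 ms.
Plus remaining 14400 bits of current packet: 0.0195387 ms.
Queuing delay = 0.410 ms.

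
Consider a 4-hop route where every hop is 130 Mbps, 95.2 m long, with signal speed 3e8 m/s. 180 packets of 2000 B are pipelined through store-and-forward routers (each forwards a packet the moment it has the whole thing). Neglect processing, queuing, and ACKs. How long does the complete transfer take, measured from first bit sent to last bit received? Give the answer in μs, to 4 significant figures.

Per-hop transmission t_tx = L/R = 16000/130000000 = 123.077 μs.
Per-hop propagation t_prop = 95.2/300000000 = 0.317333 μs.
Pipeline fill: first packet needs 4·t_tx to clear all hops; remaining 179 packets each add one t_tx.
Total = (4+180-1)·t_tx + 4·t_prop = 183·123.077 + 4·0.317333 = 22520 μs.

22520 μs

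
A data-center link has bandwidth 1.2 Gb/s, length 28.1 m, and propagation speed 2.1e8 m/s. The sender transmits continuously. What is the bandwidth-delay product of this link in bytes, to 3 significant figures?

Propagation delay = 28.1 / 210000000 = 1.3381e-07 s.
BDP = R × t_prop = 1200000000 × 1.3381e-07 = 160.571 bits.
In bytes: 160.571/8 = 20.1 bytes.

20.1 bytes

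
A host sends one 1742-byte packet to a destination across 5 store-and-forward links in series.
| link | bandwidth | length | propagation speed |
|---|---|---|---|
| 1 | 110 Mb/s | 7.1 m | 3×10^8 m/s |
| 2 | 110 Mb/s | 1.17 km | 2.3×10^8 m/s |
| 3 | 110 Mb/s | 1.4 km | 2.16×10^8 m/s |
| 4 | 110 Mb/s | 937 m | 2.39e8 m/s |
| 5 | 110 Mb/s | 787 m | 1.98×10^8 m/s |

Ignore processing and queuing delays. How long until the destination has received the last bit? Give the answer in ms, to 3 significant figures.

0.653 ms

L = 1742 × 8 = 13936 bits.
Transmission delay per hop = L/R = 13936/110000000 = 0.126691 ms; 5 hops → 0.633455 ms.
Propagation delays (d/s per hop): 2.36667e-05, 0.00508696, 0.00648148, 0.0039205, 0.00397475 ms; sum = 0.0194874 ms.
End-to-end = 0.653 ms.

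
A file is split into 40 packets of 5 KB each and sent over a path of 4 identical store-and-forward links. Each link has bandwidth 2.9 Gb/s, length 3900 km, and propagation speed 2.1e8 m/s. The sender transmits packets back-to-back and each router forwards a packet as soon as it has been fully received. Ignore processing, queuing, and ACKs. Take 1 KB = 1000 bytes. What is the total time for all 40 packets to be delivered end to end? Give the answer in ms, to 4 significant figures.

Per-hop transmission t_tx = L/R = 40000/2900000000 = 0.0137931 ms.
Per-hop propagation t_prop = 3900000/210000000 = 18.5714 ms.
Pipeline fill: first packet needs 4·t_tx to clear all hops; remaining 39 packets each add one t_tx.
Total = (4+40-1)·t_tx + 4·t_prop = 43·0.0137931 + 4·18.5714 = 74.88 ms.

74.88 ms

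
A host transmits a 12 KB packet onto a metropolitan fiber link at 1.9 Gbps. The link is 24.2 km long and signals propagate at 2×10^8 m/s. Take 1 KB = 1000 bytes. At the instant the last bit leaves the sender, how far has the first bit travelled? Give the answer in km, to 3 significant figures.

10.1 km

t_tx = L/R = 96000/1900000000 = 5.05263e-05 s.
Distance = s × t_tx = 200000000 × 5.05263e-05 = 10.1 km.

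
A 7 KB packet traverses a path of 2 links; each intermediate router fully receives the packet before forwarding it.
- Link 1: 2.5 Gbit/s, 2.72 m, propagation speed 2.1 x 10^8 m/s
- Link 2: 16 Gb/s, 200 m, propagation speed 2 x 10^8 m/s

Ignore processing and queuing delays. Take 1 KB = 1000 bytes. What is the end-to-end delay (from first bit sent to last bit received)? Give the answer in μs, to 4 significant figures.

26.91 μs

L = 56000 bits.
Transmission delays (L/R per hop): 22.4, 3.5 μs; sum = 25.9 μs.
Propagation delays (d/s per hop): 0.0129524, 1 μs; sum = 1.01295 μs.
End-to-end = 26.91 μs.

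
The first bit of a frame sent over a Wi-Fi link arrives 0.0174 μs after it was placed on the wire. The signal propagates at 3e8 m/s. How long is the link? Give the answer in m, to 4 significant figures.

d = s × t_prop = 300000000 × 1.74e-08 = 5.220 m.

5.220 m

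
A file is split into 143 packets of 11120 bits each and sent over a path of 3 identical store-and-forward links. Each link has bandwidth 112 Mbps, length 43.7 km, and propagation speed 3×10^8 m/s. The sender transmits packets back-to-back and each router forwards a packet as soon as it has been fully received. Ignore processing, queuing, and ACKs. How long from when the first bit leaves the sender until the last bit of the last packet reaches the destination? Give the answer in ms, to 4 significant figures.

14.83 ms

Per-hop transmission t_tx = L/R = 11120/112000000 = 0.0992857 ms.
Per-hop propagation t_prop = 43700/300000000 = 0.145667 ms.
Pipeline fill: first packet needs 3·t_tx to clear all hops; remaining 142 packets each add one t_tx.
Total = (3+143-1)·t_tx + 3·t_prop = 145·0.0992857 + 3·0.145667 = 14.83 ms.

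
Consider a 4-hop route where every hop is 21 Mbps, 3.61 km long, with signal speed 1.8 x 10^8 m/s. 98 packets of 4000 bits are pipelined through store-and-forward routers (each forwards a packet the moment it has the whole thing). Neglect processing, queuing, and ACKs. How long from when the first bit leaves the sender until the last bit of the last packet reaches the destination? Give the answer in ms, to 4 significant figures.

19.32 ms

Per-hop transmission t_tx = L/R = 4000/21000000 = 0.190476 ms.
Per-hop propagation t_prop = 3610/180000000 = 0.0200556 ms.
Pipeline fill: first packet needs 4·t_tx to clear all hops; remaining 97 packets each add one t_tx.
Total = (4+98-1)·t_tx + 4·t_prop = 101·0.190476 + 4·0.0200556 = 19.32 ms.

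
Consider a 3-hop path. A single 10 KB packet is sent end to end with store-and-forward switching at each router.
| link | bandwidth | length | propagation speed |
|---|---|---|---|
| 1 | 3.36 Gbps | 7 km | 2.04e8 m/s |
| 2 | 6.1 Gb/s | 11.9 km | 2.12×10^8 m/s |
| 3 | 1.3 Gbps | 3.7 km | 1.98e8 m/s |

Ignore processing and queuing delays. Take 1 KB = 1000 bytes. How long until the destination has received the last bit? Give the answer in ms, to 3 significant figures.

L = 80000 bits.
Transmission delays (L/R per hop): 0.0238095, 0.0131148, 0.0615385 ms; sum = 0.0984627 ms.
Propagation delays (d/s per hop): 0.0343137, 0.0561321, 0.0186869 ms; sum = 0.109133 ms.
End-to-end = 0.208 ms.

0.208 ms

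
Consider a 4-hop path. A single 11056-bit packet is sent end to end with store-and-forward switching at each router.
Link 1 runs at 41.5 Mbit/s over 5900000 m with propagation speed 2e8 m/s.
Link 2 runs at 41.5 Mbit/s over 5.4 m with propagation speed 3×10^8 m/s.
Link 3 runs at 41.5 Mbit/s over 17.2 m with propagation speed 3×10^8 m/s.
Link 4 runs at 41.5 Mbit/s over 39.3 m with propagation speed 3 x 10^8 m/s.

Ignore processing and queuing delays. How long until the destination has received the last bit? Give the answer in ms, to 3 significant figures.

Transmission delay per hop = L/R = 11056/41500000 = 0.26641 ms; 4 hops → 1.06564 ms.
Propagation delays (d/s per hop): 29.5, 1.8e-05, 5.73333e-05, 0.000131 ms; sum = 29.5002 ms.
End-to-end = 30.6 ms.

30.6 ms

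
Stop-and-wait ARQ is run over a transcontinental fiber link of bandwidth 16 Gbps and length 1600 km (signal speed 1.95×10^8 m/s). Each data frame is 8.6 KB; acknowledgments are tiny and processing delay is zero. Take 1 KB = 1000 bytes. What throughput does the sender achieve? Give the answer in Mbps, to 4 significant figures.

4.191 Mbps

t_tx = L/R = 68800/16000000000 = 4.3e-06 s.
t_prop = 1600000/195000000 = 0.00820513 s; RTT = 0.0164103 s.
Cycle = t_tx + RTT = 0.0164146 s.
Throughput = L / cycle = 68800 / 0.0164146 = 4.191 Mbps.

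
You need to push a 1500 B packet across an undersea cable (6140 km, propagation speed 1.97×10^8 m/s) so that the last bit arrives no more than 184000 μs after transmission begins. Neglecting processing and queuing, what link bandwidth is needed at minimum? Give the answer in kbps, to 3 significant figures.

78.5 kbps

L = 12000 bits.
Propagation delay = 6140000 / 197000000 = 31167.5 μs.
Transmission budget = 184000 − 31167.5 = 152832 μs.
R ≥ L / t_tx = 12000 bits / 0.152832 s = 78.5 kbps.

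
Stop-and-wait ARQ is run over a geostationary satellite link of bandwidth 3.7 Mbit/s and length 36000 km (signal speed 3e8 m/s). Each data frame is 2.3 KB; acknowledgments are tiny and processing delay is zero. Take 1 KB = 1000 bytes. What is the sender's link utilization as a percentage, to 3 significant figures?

2.03 %

t_tx = L/R = 18400/3700000 = 0.00497297 s.
t_prop = 36000000/300000000 = 0.12 s; RTT = 0.24 s.
Cycle = t_tx + RTT = 0.244973 s.
Utilization = t_tx / cycle = 0.00497297/0.244973 = 2.03 %.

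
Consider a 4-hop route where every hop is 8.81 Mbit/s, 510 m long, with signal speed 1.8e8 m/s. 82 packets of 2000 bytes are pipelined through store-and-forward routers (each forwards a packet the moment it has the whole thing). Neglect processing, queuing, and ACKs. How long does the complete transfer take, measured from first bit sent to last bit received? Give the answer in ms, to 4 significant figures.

154.4 ms

Per-hop transmission t_tx = L/R = 16000/8810000 = 1.81612 ms.
Per-hop propagation t_prop = 510/180000000 = 0.00283333 ms.
Pipeline fill: first packet needs 4·t_tx to clear all hops; remaining 81 packets each add one t_tx.
Total = (4+82-1)·t_tx + 4·t_prop = 85·1.81612 + 4·0.00283333 = 154.4 ms.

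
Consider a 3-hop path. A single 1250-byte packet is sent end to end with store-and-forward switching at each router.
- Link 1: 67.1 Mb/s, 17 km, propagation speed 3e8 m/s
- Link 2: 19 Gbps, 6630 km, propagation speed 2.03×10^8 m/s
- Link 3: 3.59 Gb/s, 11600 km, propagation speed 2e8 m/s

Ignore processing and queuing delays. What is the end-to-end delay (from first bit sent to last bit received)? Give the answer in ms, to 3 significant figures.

L = 1250 × 8 = 10000 bits.
Transmission delays (L/R per hop): 0.149031, 0.000526316, 0.00278552 ms; sum = 0.152343 ms.
Propagation delays (d/s per hop): 0.0566667, 32.6601, 58 ms; sum = 90.7168 ms.
End-to-end = 90.9 ms.

90.9 ms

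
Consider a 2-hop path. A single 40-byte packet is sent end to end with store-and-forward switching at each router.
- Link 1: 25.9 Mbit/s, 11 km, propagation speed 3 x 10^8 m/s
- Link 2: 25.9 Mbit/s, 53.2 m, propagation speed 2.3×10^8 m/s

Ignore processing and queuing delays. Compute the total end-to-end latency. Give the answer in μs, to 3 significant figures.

61.6 μs

L = 40 × 8 = 320 bits.
Transmission delay per hop = L/R = 320/25900000 = 12.3552 μs; 2 hops → 24.7104 μs.
Propagation delays (d/s per hop): 36.6667, 0.231304 μs; sum = 36.898 μs.
End-to-end = 61.6 μs.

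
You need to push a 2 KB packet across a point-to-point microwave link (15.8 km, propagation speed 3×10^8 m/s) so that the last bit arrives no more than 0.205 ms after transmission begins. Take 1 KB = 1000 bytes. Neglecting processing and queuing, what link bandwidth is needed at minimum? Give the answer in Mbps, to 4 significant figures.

105.0 Mbps

L = 16000 bits.
Propagation delay = 15800 / 300000000 = 0.0526667 ms.
Transmission budget = 0.205 − 0.0526667 = 0.152333 ms.
R ≥ L / t_tx = 16000 bits / 0.000152333 s = 105.0 Mbps.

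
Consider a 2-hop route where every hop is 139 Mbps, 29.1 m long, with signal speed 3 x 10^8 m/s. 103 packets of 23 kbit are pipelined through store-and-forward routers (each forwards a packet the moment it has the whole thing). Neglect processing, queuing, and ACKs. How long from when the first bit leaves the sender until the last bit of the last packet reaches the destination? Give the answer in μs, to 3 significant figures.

17200 μs

Per-hop transmission t_tx = L/R = 23000/139000000 = 165.468 μs.
Per-hop propagation t_prop = 29.1/300000000 = 0.097 μs.
Pipeline fill: first packet needs 2·t_tx to clear all hops; remaining 102 packets each add one t_tx.
Total = (2+103-1)·t_tx + 2·t_prop = 104·165.468 + 2·0.097 = 17200 μs.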